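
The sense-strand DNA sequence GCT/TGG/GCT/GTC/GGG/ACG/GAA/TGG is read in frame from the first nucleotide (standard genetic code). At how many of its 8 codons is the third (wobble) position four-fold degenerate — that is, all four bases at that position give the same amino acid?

5

Codon 1 GCT (Ala): third position 4-fold.
Codon 2 TGG (Trp): third position 1-fold.
Codon 3 GCT (Ala): third position 4-fold.
Codon 4 GTC (Val): third position 4-fold.
Codon 5 GGG (Gly): third position 4-fold.
Codon 6 ACG (Thr): third position 4-fold.
Codon 7 GAA (Glu): third position 2-fold.
Codon 8 TGG (Trp): third position 1-fold.
Four-fold degenerate third positions: 5.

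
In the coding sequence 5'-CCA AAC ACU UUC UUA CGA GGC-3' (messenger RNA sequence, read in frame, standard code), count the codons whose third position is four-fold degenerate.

Codon 1 CCA (Pro): third position 4-fold.
Codon 2 AAC (Asn): third position 2-fold.
Codon 3 ACU (Thr): third position 4-fold.
Codon 4 UUC (Phe): third position 2-fold.
Codon 5 UUA (Leu): third position 2-fold.
Codon 6 CGA (Arg): third position 4-fold.
Codon 7 GGC (Gly): third position 4-fold.
Four-fold degenerate third positions: 4.

4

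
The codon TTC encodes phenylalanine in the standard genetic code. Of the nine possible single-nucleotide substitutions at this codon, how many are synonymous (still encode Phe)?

1

Position 1: none → 0 synonymous.
Position 2: none → 0 synonymous.
Position 3: TTT → 1 synonymous.
Total: 0 + 0 + 1 = 1.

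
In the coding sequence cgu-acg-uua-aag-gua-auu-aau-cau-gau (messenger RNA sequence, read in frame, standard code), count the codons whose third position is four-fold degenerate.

3

Codon 1 CGU (Arg): third position 4-fold.
Codon 2 ACG (Thr): third position 4-fold.
Codon 3 UUA (Leu): third position 2-fold.
Codon 4 AAG (Lys): third position 2-fold.
Codon 5 GUA (Val): third position 4-fold.
Codon 6 AUU (Ile): third position 3-fold.
Codon 7 AAU (Asn): third position 2-fold.
Codon 8 CAU (His): third position 2-fold.
Codon 9 GAU (Asp): third position 2-fold.
Four-fold degenerate third positions: 3.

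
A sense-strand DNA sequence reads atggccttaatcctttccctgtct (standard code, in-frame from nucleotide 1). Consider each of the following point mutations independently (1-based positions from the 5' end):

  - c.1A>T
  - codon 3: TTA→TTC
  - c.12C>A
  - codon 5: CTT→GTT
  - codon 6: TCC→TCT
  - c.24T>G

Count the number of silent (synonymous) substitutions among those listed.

3

Codon 1: ATG (Met) → TTG (Leu) — missense.
Codon 3: TTA (Leu) → TTC (Phe) — missense.
Codon 4: ATC (Ile) → ATA (Ile) — synonymous.
Codon 5: CTT (Leu) → GTT (Val) — missense.
Codon 6: TCC (Ser) → TCT (Ser) — synonymous.
Codon 8: TCT (Ser) → TCG (Ser) — synonymous.
Synonymous: 3 of 6.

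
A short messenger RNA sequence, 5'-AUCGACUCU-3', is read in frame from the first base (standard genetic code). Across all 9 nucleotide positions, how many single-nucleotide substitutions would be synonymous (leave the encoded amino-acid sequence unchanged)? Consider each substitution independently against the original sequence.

6

Codon 1 (AUC, Ile): 2 synonymous substitutions.
Codon 2 (GAC, Asp): 1 synonymous substitution.
Codon 3 (UCU, Ser): 3 synonymous substitutions.
Total: 2 + 1 + 3 = 6.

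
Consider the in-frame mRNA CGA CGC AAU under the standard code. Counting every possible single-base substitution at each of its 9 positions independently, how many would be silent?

Codon 1 (CGA, Arg): 4 synonymous substitutions.
Codon 2 (CGC, Arg): 3 synonymous substitutions.
Codon 3 (AAU, Asn): 1 synonymous substitution.
Total: 4 + 3 + 1 = 8.

8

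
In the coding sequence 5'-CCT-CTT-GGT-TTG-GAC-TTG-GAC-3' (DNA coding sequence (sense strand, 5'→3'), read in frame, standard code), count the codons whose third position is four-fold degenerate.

3

Codon 1 CCT (Pro): third position 4-fold.
Codon 2 CTT (Leu): third position 4-fold.
Codon 3 GGT (Gly): third position 4-fold.
Codon 4 TTG (Leu): third position 2-fold.
Codon 5 GAC (Asp): third position 2-fold.
Codon 6 TTG (Leu): third position 2-fold.
Codon 7 GAC (Asp): third position 2-fold.
Four-fold degenerate third positions: 3.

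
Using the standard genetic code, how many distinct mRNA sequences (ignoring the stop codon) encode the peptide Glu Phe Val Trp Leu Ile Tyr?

576

Glu: 2 codons.
Phe: 2 codons.
Val: 4 codons.
Trp: 1 codon.
Leu: 6 codons.
Ile: 3 codons.
Tyr: 2 codons.
2 × 2 × 4 × 1 × 6 × 3 × 2 = 576.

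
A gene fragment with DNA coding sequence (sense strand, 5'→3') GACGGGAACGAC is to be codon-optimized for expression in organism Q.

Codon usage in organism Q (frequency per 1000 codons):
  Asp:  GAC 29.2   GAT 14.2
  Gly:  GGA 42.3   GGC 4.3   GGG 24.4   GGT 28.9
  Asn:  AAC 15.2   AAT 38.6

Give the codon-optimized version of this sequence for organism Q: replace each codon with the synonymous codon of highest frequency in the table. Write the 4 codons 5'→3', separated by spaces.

GAC GGA AAT GAC

Codon 1 (Asp): best is GAC at 29.2.
Codon 2 (Gly): best is GGA at 42.3.
Codon 3 (Asn): best is AAT at 38.6.
Codon 4 (Asp): best is GAC at 29.2.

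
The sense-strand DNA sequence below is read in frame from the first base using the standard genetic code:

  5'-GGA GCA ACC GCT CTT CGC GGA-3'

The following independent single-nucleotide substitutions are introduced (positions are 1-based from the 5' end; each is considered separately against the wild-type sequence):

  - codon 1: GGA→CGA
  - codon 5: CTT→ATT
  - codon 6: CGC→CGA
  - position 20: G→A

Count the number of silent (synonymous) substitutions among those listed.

Codon 1: GGA (Gly) → CGA (Arg) — missense.
Codon 5: CTT (Leu) → ATT (Ile) — missense.
Codon 6: CGC (Arg) → CGA (Arg) — synonymous.
Codon 7: GGA (Gly) → GAA (Glu) — missense.
Synonymous: 1 of 4.

1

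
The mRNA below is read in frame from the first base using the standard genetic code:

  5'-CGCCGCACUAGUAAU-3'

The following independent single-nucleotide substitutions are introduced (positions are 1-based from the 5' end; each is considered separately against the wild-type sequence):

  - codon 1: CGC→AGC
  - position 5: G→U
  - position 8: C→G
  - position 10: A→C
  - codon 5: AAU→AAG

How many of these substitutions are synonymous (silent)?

0

Codon 1: CGC (Arg) → AGC (Ser) — missense.
Codon 2: CGC (Arg) → CUC (Leu) — missense.
Codon 3: ACU (Thr) → AGU (Ser) — missense.
Codon 4: AGU (Ser) → CGU (Arg) — missense.
Codon 5: AAU (Asn) → AAG (Lys) — missense.
Synonymous: 0 of 5.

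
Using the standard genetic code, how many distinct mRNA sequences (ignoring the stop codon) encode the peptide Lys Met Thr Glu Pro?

Lys: 2 codons.
Met: 1 codon.
Thr: 4 codons.
Glu: 2 codons.
Pro: 4 codons.
2 × 1 × 4 × 2 × 4 = 64.

64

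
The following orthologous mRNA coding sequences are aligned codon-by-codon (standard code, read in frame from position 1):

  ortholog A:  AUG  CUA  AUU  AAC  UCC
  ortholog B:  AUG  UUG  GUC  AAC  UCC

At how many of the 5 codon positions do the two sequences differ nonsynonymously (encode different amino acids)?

Codon 1: AUG Met / AUG Met — identical.
Codon 2: CUA Leu / UUG Leu — synonymous.
Codon 3: AUU Ile / GUC Val — nonsynonymous.
Codon 4: AAC Asn / AAC Asn — identical.
Codon 5: UCC Ser / UCC Ser — identical.
Nonsynonymous differences: 1.

1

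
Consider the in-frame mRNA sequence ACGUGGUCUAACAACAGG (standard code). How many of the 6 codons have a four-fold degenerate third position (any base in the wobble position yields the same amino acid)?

Codon 1 ACG (Thr): third position 4-fold.
Codon 2 UGG (Trp): third position 1-fold.
Codon 3 UCU (Ser): third position 4-fold.
Codon 4 AAC (Asn): third position 2-fold.
Codon 5 AAC (Asn): third position 2-fold.
Codon 6 AGG (Arg): third position 2-fold.
Four-fold degenerate third positions: 2.

2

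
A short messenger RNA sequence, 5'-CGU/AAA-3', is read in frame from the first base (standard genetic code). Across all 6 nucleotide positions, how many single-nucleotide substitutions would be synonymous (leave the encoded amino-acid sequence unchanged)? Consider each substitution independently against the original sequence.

4

Codon 1 (CGU, Arg): 3 synonymous substitutions.
Codon 2 (AAA, Lys): 1 synonymous substitution.
Total: 3 + 1 = 4.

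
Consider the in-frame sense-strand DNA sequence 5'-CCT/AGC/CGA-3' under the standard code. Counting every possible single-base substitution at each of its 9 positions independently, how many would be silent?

Codon 1 (CCT, Pro): 3 synonymous substitutions.
Codon 2 (AGC, Ser): 1 synonymous substitution.
Codon 3 (CGA, Arg): 4 synonymous substitutions.
Total: 3 + 1 + 4 = 8.

8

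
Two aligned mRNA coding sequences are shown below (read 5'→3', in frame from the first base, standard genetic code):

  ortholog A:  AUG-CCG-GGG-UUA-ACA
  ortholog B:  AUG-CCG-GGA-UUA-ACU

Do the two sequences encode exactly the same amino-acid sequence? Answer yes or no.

yes

Codon 1: AUG Met / AUG Met — identical.
Codon 2: CCG Pro / CCG Pro — identical.
Codon 3: GGG Gly / GGA Gly — synonymous.
Codon 4: UUA Leu / UUA Leu — identical.
Codon 5: ACA Thr / ACU Thr — synonymous.
Nonsynonymous differences: 0 → same protein.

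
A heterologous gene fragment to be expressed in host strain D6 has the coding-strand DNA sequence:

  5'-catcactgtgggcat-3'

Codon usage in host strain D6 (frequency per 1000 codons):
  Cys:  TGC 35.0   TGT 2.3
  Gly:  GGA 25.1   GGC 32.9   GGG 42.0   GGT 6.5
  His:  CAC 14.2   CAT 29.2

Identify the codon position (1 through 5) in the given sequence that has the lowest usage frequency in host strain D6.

Codon 1 CAT (His): 29.2 per 1000.
Codon 2 CAC (His): 14.2 per 1000.
Codon 3 TGT (Cys): 2.3 per 1000.
Codon 4 GGG (Gly): 42.0 per 1000.
Codon 5 CAT (His): 29.2 per 1000.
Lowest frequency is 2.3 at codon 3.

3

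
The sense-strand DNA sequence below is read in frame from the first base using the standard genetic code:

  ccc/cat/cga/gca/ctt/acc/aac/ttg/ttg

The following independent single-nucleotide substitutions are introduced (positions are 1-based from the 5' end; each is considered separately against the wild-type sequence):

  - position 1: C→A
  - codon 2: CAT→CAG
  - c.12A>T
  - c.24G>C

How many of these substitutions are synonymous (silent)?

1

Codon 1: CCC (Pro) → ACC (Thr) — missense.
Codon 2: CAT (His) → CAG (Gln) — missense.
Codon 4: GCA (Ala) → GCT (Ala) — synonymous.
Codon 8: TTG (Leu) → TTC (Phe) — missense.
Synonymous: 1 of 4.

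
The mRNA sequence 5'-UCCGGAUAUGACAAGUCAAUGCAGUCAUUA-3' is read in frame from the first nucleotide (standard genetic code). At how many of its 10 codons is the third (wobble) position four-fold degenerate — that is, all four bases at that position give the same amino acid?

Codon 1 UCC (Ser): third position 4-fold.
Codon 2 GGA (Gly): third position 4-fold.
Codon 3 UAU (Tyr): third position 2-fold.
Codon 4 GAC (Asp): third position 2-fold.
Codon 5 AAG (Lys): third position 2-fold.
Codon 6 UCA (Ser): third position 4-fold.
Codon 7 AUG (Met): third position 1-fold.
Codon 8 CAG (Gln): third position 2-fold.
Codon 9 UCA (Ser): third position 4-fold.
Codon 10 UUA (Leu): third position 2-fold.
Four-fold degenerate third positions: 4.

4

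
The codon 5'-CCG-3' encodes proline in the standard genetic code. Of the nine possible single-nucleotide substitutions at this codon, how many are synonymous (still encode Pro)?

3

Position 1: none → 0 synonymous.
Position 2: none → 0 synonymous.
Position 3: CCT, CCC, CCA → 3 synonymous.
Total: 0 + 0 + 3 = 3.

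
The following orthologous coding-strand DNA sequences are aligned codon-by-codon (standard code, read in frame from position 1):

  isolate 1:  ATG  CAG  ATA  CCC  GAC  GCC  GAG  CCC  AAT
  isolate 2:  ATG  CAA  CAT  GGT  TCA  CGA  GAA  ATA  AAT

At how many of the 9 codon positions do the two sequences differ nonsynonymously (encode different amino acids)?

Codon 1: ATG Met / ATG Met — identical.
Codon 2: CAG Gln / CAA Gln — synonymous.
Codon 3: ATA Ile / CAT His — nonsynonymous.
Codon 4: CCC Pro / GGT Gly — nonsynonymous.
Codon 5: GAC Asp / TCA Ser — nonsynonymous.
Codon 6: GCC Ala / CGA Arg — nonsynonymous.
Codon 7: GAG Glu / GAA Glu — synonymous.
Codon 8: CCC Pro / ATA Ile — nonsynonymous.
Codon 9: AAT Asn / AAT Asn — identical.
Nonsynonymous differences: 5.

5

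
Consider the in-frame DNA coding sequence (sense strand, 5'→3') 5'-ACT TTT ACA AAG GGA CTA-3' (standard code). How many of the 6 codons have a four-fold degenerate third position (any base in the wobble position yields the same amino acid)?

4

Codon 1 ACT (Thr): third position 4-fold.
Codon 2 TTT (Phe): third position 2-fold.
Codon 3 ACA (Thr): third position 4-fold.
Codon 4 AAG (Lys): third position 2-fold.
Codon 5 GGA (Gly): third position 4-fold.
Codon 6 CTA (Leu): third position 4-fold.
Four-fold degenerate third positions: 4.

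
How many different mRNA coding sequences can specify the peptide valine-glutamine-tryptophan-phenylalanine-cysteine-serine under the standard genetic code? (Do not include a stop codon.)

192

Val: 4 codons.
Gln: 2 codons.
Trp: 1 codon.
Phe: 2 codons.
Cys: 2 codons.
Ser: 6 codons.
4 × 2 × 1 × 2 × 2 × 6 = 192.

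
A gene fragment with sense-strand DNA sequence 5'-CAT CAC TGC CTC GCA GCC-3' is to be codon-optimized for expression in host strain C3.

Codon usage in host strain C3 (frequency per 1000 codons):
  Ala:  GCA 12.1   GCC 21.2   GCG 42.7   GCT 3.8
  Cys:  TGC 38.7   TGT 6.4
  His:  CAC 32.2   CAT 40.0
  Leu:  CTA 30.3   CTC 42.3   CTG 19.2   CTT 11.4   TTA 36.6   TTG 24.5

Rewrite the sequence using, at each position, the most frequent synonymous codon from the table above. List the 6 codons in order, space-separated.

CAT CAT TGC CTC GCG GCG

Codon 1 (His): best is CAT at 40.0.
Codon 2 (His): best is CAT at 40.0.
Codon 3 (Cys): best is TGC at 38.7.
Codon 4 (Leu): best is CTC at 42.3.
Codon 5 (Ala): best is GCG at 42.7.
Codon 6 (Ala): best is GCG at 42.7.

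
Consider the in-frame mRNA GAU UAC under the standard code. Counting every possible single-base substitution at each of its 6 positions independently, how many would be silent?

Codon 1 (GAU, Asp): 1 synonymous substitution.
Codon 2 (UAC, Tyr): 1 synonymous substitution.
Total: 1 + 1 = 2.

2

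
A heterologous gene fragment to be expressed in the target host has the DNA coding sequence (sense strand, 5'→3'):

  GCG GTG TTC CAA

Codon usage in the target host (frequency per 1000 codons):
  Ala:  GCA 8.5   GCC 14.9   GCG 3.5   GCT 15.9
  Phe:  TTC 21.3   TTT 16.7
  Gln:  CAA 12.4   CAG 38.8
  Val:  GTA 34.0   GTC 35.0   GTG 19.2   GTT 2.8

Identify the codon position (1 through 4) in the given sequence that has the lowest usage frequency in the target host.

Codon 1 GCG (Ala): 3.5 per 1000.
Codon 2 GTG (Val): 19.2 per 1000.
Codon 3 TTC (Phe): 21.3 per 1000.
Codon 4 CAA (Gln): 12.4 per 1000.
Lowest frequency is 3.5 at codon 1.

1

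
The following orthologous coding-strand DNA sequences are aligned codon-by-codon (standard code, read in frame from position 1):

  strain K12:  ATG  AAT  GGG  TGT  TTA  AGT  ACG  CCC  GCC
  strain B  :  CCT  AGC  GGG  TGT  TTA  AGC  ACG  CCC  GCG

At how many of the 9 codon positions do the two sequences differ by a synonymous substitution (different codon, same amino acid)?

Codon 1: ATG Met / CCT Pro — nonsynonymous.
Codon 2: AAT Asn / AGC Ser — nonsynonymous.
Codon 3: GGG Gly / GGG Gly — identical.
Codon 4: TGT Cys / TGT Cys — identical.
Codon 5: TTA Leu / TTA Leu — identical.
Codon 6: AGT Ser / AGC Ser — synonymous.
Codon 7: ACG Thr / ACG Thr — identical.
Codon 8: CCC Pro / CCC Pro — identical.
Codon 9: GCC Ala / GCG Ala — synonymous.
Synonymous differences: 2.

2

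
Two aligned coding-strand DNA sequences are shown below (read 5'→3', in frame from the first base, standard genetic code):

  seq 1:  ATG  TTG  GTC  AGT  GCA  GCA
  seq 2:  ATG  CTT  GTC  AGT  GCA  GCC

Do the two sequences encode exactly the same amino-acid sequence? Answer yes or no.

yes

Codon 1: ATG Met / ATG Met — identical.
Codon 2: TTG Leu / CTT Leu — synonymous.
Codon 3: GTC Val / GTC Val — identical.
Codon 4: AGT Ser / AGT Ser — identical.
Codon 5: GCA Ala / GCA Ala — identical.
Codon 6: GCA Ala / GCC Ala — synonymous.
Nonsynonymous differences: 0 → same protein.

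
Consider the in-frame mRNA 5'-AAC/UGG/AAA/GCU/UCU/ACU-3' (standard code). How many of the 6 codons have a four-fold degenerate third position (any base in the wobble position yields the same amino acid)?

3

Codon 1 AAC (Asn): third position 2-fold.
Codon 2 UGG (Trp): third position 1-fold.
Codon 3 AAA (Lys): third position 2-fold.
Codon 4 GCU (Ala): third position 4-fold.
Codon 5 UCU (Ser): third position 4-fold.
Codon 6 ACU (Thr): third position 4-fold.
Four-fold degenerate third positions: 3.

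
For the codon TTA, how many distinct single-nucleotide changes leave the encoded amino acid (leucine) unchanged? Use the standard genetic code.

2

Position 1: CTA → 1 synonymous.
Position 2: none → 0 synonymous.
Position 3: TTG → 1 synonymous.
Total: 1 + 0 + 1 = 2.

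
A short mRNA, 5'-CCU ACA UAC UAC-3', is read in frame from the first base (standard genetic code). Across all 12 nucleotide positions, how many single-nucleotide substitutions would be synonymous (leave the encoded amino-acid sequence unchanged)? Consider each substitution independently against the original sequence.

Codon 1 (CCU, Pro): 3 synonymous substitutions.
Codon 2 (ACA, Thr): 3 synonymous substitutions.
Codon 3 (UAC, Tyr): 1 synonymous substitution.
Codon 4 (UAC, Tyr): 1 synonymous substitution.
Total: 3 + 3 + 1 + 1 = 8.

8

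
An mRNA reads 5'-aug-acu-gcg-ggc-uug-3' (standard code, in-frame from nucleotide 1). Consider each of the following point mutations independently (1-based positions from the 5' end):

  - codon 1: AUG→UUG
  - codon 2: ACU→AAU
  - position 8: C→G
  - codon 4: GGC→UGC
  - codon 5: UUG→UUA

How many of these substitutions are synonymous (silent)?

Codon 1: AUG (Met) → UUG (Leu) — missense.
Codon 2: ACU (Thr) → AAU (Asn) — missense.
Codon 3: GCG (Ala) → GGG (Gly) — missense.
Codon 4: GGC (Gly) → UGC (Cys) — missense.
Codon 5: UUG (Leu) → UUA (Leu) — synonymous.
Synonymous: 1 of 5.

1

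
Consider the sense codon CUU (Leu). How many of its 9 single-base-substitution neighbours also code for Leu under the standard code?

3

Position 1: none → 0 synonymous.
Position 2: none → 0 synonymous.
Position 3: CUC, CUA, CUG → 3 synonymous.
Total: 0 + 0 + 3 = 3.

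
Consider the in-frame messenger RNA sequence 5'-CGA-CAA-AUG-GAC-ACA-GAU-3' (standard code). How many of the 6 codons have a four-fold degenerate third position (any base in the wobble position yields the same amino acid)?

2

Codon 1 CGA (Arg): third position 4-fold.
Codon 2 CAA (Gln): third position 2-fold.
Codon 3 AUG (Met): third position 1-fold.
Codon 4 GAC (Asp): third position 2-fold.
Codon 5 ACA (Thr): third position 4-fold.
Codon 6 GAU (Asp): third position 2-fold.
Four-fold degenerate third positions: 2.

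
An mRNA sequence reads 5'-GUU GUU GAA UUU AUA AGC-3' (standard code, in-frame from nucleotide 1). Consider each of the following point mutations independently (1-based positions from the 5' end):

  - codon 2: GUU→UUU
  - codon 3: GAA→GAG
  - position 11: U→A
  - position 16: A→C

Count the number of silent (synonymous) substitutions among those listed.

Codon 2: GUU (Val) → UUU (Phe) — missense.
Codon 3: GAA (Glu) → GAG (Glu) — synonymous.
Codon 4: UUU (Phe) → UAU (Tyr) — missense.
Codon 6: AGC (Ser) → CGC (Arg) — missense.
Synonymous: 1 of 4.

1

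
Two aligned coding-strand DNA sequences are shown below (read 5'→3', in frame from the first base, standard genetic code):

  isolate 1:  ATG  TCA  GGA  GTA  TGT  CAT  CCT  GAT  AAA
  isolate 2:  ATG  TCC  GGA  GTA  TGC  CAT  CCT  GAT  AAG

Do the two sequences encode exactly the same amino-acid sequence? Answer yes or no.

Codon 1: ATG Met / ATG Met — identical.
Codon 2: TCA Ser / TCC Ser — synonymous.
Codon 3: GGA Gly / GGA Gly — identical.
Codon 4: GTA Val / GTA Val — identical.
Codon 5: TGT Cys / TGC Cys — synonymous.
Codon 6: CAT His / CAT His — identical.
Codon 7: CCT Pro / CCT Pro — identical.
Codon 8: GAT Asp / GAT Asp — identical.
Codon 9: AAA Lys / AAG Lys — synonymous.
Nonsynonymous differences: 0 → same protein.

yes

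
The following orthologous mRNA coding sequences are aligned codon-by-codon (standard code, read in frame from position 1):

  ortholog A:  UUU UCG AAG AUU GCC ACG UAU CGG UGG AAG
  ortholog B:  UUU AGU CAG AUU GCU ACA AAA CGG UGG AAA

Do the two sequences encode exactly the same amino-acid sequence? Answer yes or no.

no

Codon 1: UUU Phe / UUU Phe — identical.
Codon 2: UCG Ser / AGU Ser — synonymous.
Codon 3: AAG Lys / CAG Gln — nonsynonymous.
Codon 4: AUU Ile / AUU Ile — identical.
Codon 5: GCC Ala / GCU Ala — synonymous.
Codon 6: ACG Thr / ACA Thr — synonymous.
Codon 7: UAU Tyr / AAA Lys — nonsynonymous.
Codon 8: CGG Arg / CGG Arg — identical.
Codon 9: UGG Trp / UGG Trp — identical.
Codon 10: AAG Lys / AAA Lys — synonymous.
Nonsynonymous differences: 2 → different protein.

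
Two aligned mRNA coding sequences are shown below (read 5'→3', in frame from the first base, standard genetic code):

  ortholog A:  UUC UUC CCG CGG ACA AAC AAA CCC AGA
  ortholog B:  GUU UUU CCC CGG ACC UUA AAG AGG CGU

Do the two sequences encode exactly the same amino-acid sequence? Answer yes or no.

Codon 1: UUC Phe / GUU Val — nonsynonymous.
Codon 2: UUC Phe / UUU Phe — synonymous.
Codon 3: CCG Pro / CCC Pro — synonymous.
Codon 4: CGG Arg / CGG Arg — identical.
Codon 5: ACA Thr / ACC Thr — synonymous.
Codon 6: AAC Asn / UUA Leu — nonsynonymous.
Codon 7: AAA Lys / AAG Lys — synonymous.
Codon 8: CCC Pro / AGG Arg — nonsynonymous.
Codon 9: AGA Arg / CGU Arg — synonymous.
Nonsynonymous differences: 3 → different protein.

no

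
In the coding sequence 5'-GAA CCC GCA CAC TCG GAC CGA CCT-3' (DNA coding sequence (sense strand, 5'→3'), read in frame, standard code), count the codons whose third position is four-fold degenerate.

Codon 1 GAA (Glu): third position 2-fold.
Codon 2 CCC (Pro): third position 4-fold.
Codon 3 GCA (Ala): third position 4-fold.
Codon 4 CAC (His): third position 2-fold.
Codon 5 TCG (Ser): third position 4-fold.
Codon 6 GAC (Asp): third position 2-fold.
Codon 7 CGA (Arg): third position 4-fold.
Codon 8 CCT (Pro): third position 4-fold.
Four-fold degenerate third positions: 5.

5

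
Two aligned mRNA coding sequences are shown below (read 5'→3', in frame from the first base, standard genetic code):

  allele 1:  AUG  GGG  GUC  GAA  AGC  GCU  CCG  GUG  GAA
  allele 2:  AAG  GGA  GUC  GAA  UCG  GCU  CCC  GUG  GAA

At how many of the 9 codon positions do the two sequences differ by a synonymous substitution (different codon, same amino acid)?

3

Codon 1: AUG Met / AAG Lys — nonsynonymous.
Codon 2: GGG Gly / GGA Gly — synonymous.
Codon 3: GUC Val / GUC Val — identical.
Codon 4: GAA Glu / GAA Glu — identical.
Codon 5: AGC Ser / UCG Ser — synonymous.
Codon 6: GCU Ala / GCU Ala — identical.
Codon 7: CCG Pro / CCC Pro — synonymous.
Codon 8: GUG Val / GUG Val — identical.
Codon 9: GAA Glu / GAA Glu — identical.
Synonymous differences: 3.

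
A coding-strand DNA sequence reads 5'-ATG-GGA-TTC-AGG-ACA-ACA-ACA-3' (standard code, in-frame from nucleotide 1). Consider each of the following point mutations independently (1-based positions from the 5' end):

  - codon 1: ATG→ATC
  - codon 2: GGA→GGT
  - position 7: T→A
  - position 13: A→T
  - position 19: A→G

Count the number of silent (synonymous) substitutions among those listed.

Codon 1: ATG (Met) → ATC (Ile) — missense.
Codon 2: GGA (Gly) → GGT (Gly) — synonymous.
Codon 3: TTC (Phe) → ATC (Ile) — missense.
Codon 5: ACA (Thr) → TCA (Ser) — missense.
Codon 7: ACA (Thr) → GCA (Ala) — missense.
Synonymous: 1 of 5.

1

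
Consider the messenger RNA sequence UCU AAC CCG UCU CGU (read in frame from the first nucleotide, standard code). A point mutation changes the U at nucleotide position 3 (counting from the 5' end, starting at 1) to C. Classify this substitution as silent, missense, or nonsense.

Position 3 falls in codon 1: UCU → Ser.
After the substitution the codon is UCC → Ser.
Both encode Ser, so the change is synonymous.

silent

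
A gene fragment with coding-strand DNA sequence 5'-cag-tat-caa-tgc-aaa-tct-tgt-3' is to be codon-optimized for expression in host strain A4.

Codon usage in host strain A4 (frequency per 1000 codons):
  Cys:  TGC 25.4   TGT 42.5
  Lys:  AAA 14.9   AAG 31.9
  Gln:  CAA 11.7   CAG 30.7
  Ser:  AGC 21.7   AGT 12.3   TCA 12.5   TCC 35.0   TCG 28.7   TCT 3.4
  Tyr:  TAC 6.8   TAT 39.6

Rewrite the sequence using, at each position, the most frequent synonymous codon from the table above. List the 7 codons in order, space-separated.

Codon 1 (Gln): best is CAG at 30.7.
Codon 2 (Tyr): best is TAT at 39.6.
Codon 3 (Gln): best is CAG at 30.7.
Codon 4 (Cys): best is TGT at 42.5.
Codon 5 (Lys): best is AAG at 31.9.
Codon 6 (Ser): best is TCC at 35.0.
Codon 7 (Cys): best is TGT at 42.5.

CAG TAT CAG TGT AAG TCC TGT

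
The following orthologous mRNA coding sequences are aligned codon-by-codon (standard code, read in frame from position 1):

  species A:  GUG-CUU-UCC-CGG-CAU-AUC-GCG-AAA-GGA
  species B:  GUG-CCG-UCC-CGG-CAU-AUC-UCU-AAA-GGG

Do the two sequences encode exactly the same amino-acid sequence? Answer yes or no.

no

Codon 1: GUG Val / GUG Val — identical.
Codon 2: CUU Leu / CCG Pro — nonsynonymous.
Codon 3: UCC Ser / UCC Ser — identical.
Codon 4: CGG Arg / CGG Arg — identical.
Codon 5: CAU His / CAU His — identical.
Codon 6: AUC Ile / AUC Ile — identical.
Codon 7: GCG Ala / UCU Ser — nonsynonymous.
Codon 8: AAA Lys / AAA Lys — identical.
Codon 9: GGA Gly / GGG Gly — synonymous.
Nonsynonymous differences: 2 → different protein.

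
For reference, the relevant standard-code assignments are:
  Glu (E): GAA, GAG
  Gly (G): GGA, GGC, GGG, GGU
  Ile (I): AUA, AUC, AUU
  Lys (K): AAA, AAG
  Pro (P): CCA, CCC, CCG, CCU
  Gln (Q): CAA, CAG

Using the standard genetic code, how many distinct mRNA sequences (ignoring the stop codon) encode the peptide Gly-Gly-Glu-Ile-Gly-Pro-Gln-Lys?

Gly: 4 codons.
Gly: 4 codons.
Glu: 2 codons.
Ile: 3 codons.
Gly: 4 codons.
Pro: 4 codons.
Gln: 2 codons.
Lys: 2 codons.
4 × 4 × 2 × 3 × 4 × 4 × 2 × 2 = 6144.

6144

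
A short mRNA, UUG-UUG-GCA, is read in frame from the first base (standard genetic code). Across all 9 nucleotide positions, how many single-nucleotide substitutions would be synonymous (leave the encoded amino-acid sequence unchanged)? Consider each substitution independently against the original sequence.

7

Codon 1 (UUG, Leu): 2 synonymous substitutions.
Codon 2 (UUG, Leu): 2 synonymous substitutions.
Codon 3 (GCA, Ala): 3 synonymous substitutions.
Total: 2 + 2 + 3 = 7.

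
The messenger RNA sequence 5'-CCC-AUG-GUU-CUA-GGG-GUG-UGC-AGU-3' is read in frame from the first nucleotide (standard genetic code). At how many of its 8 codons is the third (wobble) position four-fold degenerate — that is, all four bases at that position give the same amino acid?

5

Codon 1 CCC (Pro): third position 4-fold.
Codon 2 AUG (Met): third position 1-fold.
Codon 3 GUU (Val): third position 4-fold.
Codon 4 CUA (Leu): third position 4-fold.
Codon 5 GGG (Gly): third position 4-fold.
Codon 6 GUG (Val): third position 4-fold.
Codon 7 UGC (Cys): third position 2-fold.
Codon 8 AGU (Ser): third position 2-fold.
Four-fold degenerate third positions: 5.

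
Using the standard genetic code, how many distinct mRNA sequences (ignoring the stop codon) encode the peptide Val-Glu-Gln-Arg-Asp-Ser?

Val: 4 codons.
Glu: 2 codons.
Gln: 2 codons.
Arg: 6 codons.
Asp: 2 codons.
Ser: 6 codons.
4 × 2 × 2 × 6 × 2 × 6 = 1152.

1152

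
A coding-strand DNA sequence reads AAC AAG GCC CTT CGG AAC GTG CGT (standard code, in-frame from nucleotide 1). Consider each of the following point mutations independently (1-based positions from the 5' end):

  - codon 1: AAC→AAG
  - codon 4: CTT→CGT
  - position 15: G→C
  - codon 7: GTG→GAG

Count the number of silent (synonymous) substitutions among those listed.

Codon 1: AAC (Asn) → AAG (Lys) — missense.
Codon 4: CTT (Leu) → CGT (Arg) — missense.
Codon 5: CGG (Arg) → CGC (Arg) — synonymous.
Codon 7: GTG (Val) → GAG (Glu) — missense.
Synonymous: 1 of 4.

1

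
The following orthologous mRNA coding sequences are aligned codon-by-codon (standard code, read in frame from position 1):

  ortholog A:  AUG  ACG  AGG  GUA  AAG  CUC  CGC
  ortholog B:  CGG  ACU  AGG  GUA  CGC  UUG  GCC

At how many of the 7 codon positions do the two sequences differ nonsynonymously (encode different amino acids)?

3

Codon 1: AUG Met / CGG Arg — nonsynonymous.
Codon 2: ACG Thr / ACU Thr — synonymous.
Codon 3: AGG Arg / AGG Arg — identical.
Codon 4: GUA Val / GUA Val — identical.
Codon 5: AAG Lys / CGC Arg — nonsynonymous.
Codon 6: CUC Leu / UUG Leu — synonymous.
Codon 7: CGC Arg / GCC Ala — nonsynonymous.
Nonsynonymous differences: 3.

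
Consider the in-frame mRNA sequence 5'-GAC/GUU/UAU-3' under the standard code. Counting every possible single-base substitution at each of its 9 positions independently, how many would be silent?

Codon 1 (GAC, Asp): 1 synonymous substitution.
Codon 2 (GUU, Val): 3 synonymous substitutions.
Codon 3 (UAU, Tyr): 1 synonymous substitution.
Total: 1 + 3 + 1 = 5.

5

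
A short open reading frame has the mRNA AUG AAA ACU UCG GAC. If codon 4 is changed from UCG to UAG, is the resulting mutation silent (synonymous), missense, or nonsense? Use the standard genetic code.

Position 11 falls in codon 4: UCG → Ser.
After the substitution the codon is UAG → Stop.
The new codon is a stop codon, so this is a nonsense mutation.

nonsense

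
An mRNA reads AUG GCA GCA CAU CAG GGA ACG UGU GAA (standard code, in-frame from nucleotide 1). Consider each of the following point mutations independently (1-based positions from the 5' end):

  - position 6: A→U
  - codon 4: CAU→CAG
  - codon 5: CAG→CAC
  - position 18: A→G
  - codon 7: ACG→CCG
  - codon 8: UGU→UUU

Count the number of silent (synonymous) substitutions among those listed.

2

Codon 2: GCA (Ala) → GCU (Ala) — synonymous.
Codon 4: CAU (His) → CAG (Gln) — missense.
Codon 5: CAG (Gln) → CAC (His) — missense.
Codon 6: GGA (Gly) → GGG (Gly) — synonymous.
Codon 7: ACG (Thr) → CCG (Pro) — missense.
Codon 8: UGU (Cys) → UUU (Phe) — missense.
Synonymous: 2 of 6.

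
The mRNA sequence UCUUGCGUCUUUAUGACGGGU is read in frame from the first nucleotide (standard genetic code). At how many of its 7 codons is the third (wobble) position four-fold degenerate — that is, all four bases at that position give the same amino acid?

4

Codon 1 UCU (Ser): third position 4-fold.
Codon 2 UGC (Cys): third position 2-fold.
Codon 3 GUC (Val): third position 4-fold.
Codon 4 UUU (Phe): third position 2-fold.
Codon 5 AUG (Met): third position 1-fold.
Codon 6 ACG (Thr): third position 4-fold.
Codon 7 GGU (Gly): third position 4-fold.
Four-fold degenerate third positions: 4.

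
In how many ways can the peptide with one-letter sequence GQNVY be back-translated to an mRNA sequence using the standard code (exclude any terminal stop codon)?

128

Gly: 4 codons.
Gln: 2 codons.
Asn: 2 codons.
Val: 4 codons.
Tyr: 2 codons.
4 × 2 × 2 × 4 × 2 = 128.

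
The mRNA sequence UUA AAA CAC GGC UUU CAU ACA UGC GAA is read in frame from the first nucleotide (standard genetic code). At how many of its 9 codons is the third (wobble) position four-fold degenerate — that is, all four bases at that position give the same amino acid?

2

Codon 1 UUA (Leu): third position 2-fold.
Codon 2 AAA (Lys): third position 2-fold.
Codon 3 CAC (His): third position 2-fold.
Codon 4 GGC (Gly): third position 4-fold.
Codon 5 UUU (Phe): third position 2-fold.
Codon 6 CAU (His): third position 2-fold.
Codon 7 ACA (Thr): third position 4-fold.
Codon 8 UGC (Cys): third position 2-fold.
Codon 9 GAA (Glu): third position 2-fold.
Four-fold degenerate third positions: 2.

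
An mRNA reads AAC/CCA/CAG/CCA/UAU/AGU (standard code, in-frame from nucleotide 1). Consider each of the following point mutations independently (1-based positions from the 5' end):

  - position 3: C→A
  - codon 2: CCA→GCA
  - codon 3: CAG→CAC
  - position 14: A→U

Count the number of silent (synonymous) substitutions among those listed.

0

Codon 1: AAC (Asn) → AAA (Lys) — missense.
Codon 2: CCA (Pro) → GCA (Ala) — missense.
Codon 3: CAG (Gln) → CAC (His) — missense.
Codon 5: UAU (Tyr) → UUU (Phe) — missense.
Synonymous: 0 of 4.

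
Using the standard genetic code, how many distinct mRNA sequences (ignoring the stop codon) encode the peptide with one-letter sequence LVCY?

Leu: 6 codons.
Val: 4 codons.
Cys: 2 codons.
Tyr: 2 codons.
6 × 4 × 2 × 2 = 96.

96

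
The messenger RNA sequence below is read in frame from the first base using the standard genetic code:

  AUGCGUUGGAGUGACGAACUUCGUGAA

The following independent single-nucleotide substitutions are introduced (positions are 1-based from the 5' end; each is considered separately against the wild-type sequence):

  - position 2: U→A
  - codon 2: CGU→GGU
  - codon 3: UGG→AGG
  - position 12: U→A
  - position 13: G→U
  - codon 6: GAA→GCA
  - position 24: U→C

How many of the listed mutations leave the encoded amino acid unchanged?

Codon 1: AUG (Met) → AAG (Lys) — missense.
Codon 2: CGU (Arg) → GGU (Gly) — missense.
Codon 3: UGG (Trp) → AGG (Arg) — missense.
Codon 4: AGU (Ser) → AGA (Arg) — missense.
Codon 5: GAC (Asp) → UAC (Tyr) — missense.
Codon 6: GAA (Glu) → GCA (Ala) — missense.
Codon 8: CGU (Arg) → CGC (Arg) — synonymous.
Synonymous: 1 of 7.

1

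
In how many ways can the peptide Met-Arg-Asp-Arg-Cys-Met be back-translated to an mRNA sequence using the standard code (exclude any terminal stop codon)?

Met: 1 codon.
Arg: 6 codons.
Asp: 2 codons.
Arg: 6 codons.
Cys: 2 codons.
Met: 1 codon.
1 × 6 × 2 × 6 × 2 × 1 = 144.

144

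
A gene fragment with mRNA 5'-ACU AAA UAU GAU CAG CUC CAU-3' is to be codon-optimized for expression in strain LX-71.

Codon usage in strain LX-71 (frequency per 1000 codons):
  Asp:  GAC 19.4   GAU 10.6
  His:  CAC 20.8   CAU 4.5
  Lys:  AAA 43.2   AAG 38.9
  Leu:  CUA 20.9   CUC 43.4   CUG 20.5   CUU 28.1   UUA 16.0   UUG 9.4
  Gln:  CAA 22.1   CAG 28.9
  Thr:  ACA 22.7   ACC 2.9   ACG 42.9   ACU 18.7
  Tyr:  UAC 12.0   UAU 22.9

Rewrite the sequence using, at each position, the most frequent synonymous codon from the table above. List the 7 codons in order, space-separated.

ACG AAA UAU GAC CAG CUC CAC

Codon 1 (Thr): best is ACG at 42.9.
Codon 2 (Lys): best is AAA at 43.2.
Codon 3 (Tyr): best is UAU at 22.9.
Codon 4 (Asp): best is GAC at 19.4.
Codon 5 (Gln): best is CAG at 28.9.
Codon 6 (Leu): best is CUC at 43.4.
Codon 7 (His): best is CAC at 20.8.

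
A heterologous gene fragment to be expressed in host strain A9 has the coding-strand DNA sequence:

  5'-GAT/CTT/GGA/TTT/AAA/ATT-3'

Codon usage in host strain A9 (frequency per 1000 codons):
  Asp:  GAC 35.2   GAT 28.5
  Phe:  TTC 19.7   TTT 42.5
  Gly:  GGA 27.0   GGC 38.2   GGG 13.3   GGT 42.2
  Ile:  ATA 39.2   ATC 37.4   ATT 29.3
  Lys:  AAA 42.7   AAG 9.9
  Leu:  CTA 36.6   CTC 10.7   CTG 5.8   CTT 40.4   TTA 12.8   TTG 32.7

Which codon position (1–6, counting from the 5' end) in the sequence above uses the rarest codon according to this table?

Codon 1 GAT (Asp): 28.5 per 1000.
Codon 2 CTT (Leu): 40.4 per 1000.
Codon 3 GGA (Gly): 27.0 per 1000.
Codon 4 TTT (Phe): 42.5 per 1000.
Codon 5 AAA (Lys): 42.7 per 1000.
Codon 6 ATT (Ile): 29.3 per 1000.
Lowest frequency is 27.0 at codon 3.

3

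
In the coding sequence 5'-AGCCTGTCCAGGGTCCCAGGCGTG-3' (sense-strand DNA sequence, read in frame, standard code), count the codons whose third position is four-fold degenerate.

6

Codon 1 AGC (Ser): third position 2-fold.
Codon 2 CTG (Leu): third position 4-fold.
Codon 3 TCC (Ser): third position 4-fold.
Codon 4 AGG (Arg): third position 2-fold.
Codon 5 GTC (Val): third position 4-fold.
Codon 6 CCA (Pro): third position 4-fold.
Codon 7 GGC (Gly): third position 4-fold.
Codon 8 GTG (Val): third position 4-fold.
Four-fold degenerate third positions: 6.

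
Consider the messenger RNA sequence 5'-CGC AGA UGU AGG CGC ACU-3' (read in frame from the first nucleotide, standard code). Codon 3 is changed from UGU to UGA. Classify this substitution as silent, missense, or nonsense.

Position 9 falls in codon 3: UGU → Cys.
After the substitution the codon is UGA → Stop.
The new codon is a stop codon, so this is a nonsense mutation.

nonsense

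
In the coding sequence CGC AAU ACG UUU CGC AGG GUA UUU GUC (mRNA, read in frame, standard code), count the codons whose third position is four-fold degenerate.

Codon 1 CGC (Arg): third position 4-fold.
Codon 2 AAU (Asn): third position 2-fold.
Codon 3 ACG (Thr): third position 4-fold.
Codon 4 UUU (Phe): third position 2-fold.
Codon 5 CGC (Arg): third position 4-fold.
Codon 6 AGG (Arg): third position 2-fold.
Codon 7 GUA (Val): third position 4-fold.
Codon 8 UUU (Phe): third position 2-fold.
Codon 9 GUC (Val): third position 4-fold.
Four-fold degenerate third positions: 5.

5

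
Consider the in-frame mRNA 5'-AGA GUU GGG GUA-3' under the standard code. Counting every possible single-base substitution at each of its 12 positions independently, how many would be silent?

Codon 1 (AGA, Arg): 2 synonymous substitutions.
Codon 2 (GUU, Val): 3 synonymous substitutions.
Codon 3 (GGG, Gly): 3 synonymous substitutions.
Codon 4 (GUA, Val): 3 synonymous substitutions.
Total: 2 + 3 + 3 + 3 = 11.

11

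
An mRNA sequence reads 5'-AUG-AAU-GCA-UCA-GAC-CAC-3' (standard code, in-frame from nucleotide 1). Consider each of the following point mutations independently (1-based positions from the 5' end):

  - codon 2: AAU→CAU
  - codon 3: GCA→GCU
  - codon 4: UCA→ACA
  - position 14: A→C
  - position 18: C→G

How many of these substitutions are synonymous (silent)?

Codon 2: AAU (Asn) → CAU (His) — missense.
Codon 3: GCA (Ala) → GCU (Ala) — synonymous.
Codon 4: UCA (Ser) → ACA (Thr) — missense.
Codon 5: GAC (Asp) → GCC (Ala) — missense.
Codon 6: CAC (His) → CAG (Gln) — missense.
Synonymous: 1 of 5.

1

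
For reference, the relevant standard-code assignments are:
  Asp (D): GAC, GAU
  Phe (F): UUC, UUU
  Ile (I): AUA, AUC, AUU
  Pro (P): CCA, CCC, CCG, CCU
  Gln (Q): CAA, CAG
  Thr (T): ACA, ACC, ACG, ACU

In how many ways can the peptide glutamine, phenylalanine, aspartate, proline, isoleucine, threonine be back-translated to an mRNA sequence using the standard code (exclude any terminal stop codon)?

384

Gln: 2 codons.
Phe: 2 codons.
Asp: 2 codons.
Pro: 4 codons.
Ile: 3 codons.
Thr: 4 codons.
2 × 2 × 2 × 4 × 3 × 4 = 384.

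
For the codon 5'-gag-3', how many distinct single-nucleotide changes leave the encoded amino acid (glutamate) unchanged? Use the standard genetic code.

1

Position 1: none → 0 synonymous.
Position 2: none → 0 synonymous.
Position 3: GAA → 1 synonymous.
Total: 0 + 0 + 1 = 1.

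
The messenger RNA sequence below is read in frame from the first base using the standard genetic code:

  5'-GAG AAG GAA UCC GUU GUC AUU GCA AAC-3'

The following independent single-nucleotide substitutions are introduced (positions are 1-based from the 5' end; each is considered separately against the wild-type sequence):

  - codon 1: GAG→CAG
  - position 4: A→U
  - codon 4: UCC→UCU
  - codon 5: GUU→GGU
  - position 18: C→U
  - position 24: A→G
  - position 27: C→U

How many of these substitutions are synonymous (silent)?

Codon 1: GAG (Glu) → CAG (Gln) — missense.
Codon 2: AAG (Lys) → UAG (Stop) — nonsense.
Codon 4: UCC (Ser) → UCU (Ser) — synonymous.
Codon 5: GUU (Val) → GGU (Gly) — missense.
Codon 6: GUC (Val) → GUU (Val) — synonymous.
Codon 8: GCA (Ala) → GCG (Ala) — synonymous.
Codon 9: AAC (Asn) → AAU (Asn) — synonymous.
Synonymous: 4 of 7.

4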